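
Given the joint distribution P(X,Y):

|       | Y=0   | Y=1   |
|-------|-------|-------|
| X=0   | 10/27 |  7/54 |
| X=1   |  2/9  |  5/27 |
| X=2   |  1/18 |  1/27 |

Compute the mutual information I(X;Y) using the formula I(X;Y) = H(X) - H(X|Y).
0.0280 bits

I(X;Y) = H(X) - H(X|Y)

Marginal of X (row sums):
  P(X=0) = 10/27 + 7/54 = 1/2
  P(X=1) = 2/9 + 5/27 = 11/27
  P(X=2) = 1/18 + 1/27 = 5/54
H(X) = -[(1/2)·log₂(1/2) + (11/27)·log₂(11/27) + (5/54)·log₂(5/54)]
  = 0.500000 + 0.527778 + 0.317867 = 1.345645 bits

Marginal of Y (column sums):
  P(Y=0) = 10/27 + 2/9 + 1/18 = 35/54
  P(Y=1) = 7/54 + 5/27 + 1/27 = 19/54
H(X|Y) = Σ_y P(y)·H(X|Y=y):
  Y=0: P(Y=0) = 35/54, P(X|Y=0) = (4/7, 12/35, 3/35) → H(X|Y=0) = 1.294626
  Y=1: P(Y=1) = 19/54, P(X|Y=1) = (7/19, 10/19, 2/19) → H(X|Y=1) = 1.359992
H(X|Y) = (35/54)·1.294626 + (19/54)·1.359992 = 1.317625 bits

I(X;Y) = H(X) - H(X|Y) = 1.345645 - 1.317625 = 0.0280 bits

Cross-check via I(X;Y) = H(X) + H(Y) - H(X,Y): computing H(Y) from the column sums and H(X,Y) from the 6 cells in the same way gives H(Y) = 0.935711 bits and H(X,Y) = 2.253336 bits, so
I(X;Y) = 1.345645 + 0.935711 - 2.253336 = 0.0280 bits ✓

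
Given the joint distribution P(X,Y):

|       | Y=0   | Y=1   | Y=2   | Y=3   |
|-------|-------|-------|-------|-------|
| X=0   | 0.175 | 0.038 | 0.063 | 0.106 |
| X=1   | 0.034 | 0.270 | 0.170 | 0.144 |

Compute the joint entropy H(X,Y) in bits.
2.7269 bits

H(X,Y) = -Σ_{x,y} P(x,y) log₂ P(x,y). Per-cell terms -P(x,y)·log₂P(x,y):
  X=0: 0.44005, 0.17928, 0.25128, 0.34321
  X=1: 0.16586, 0.51002, 0.43459, 0.40260
Sum of the 8 terms: H(X,Y) = 2.7269 bits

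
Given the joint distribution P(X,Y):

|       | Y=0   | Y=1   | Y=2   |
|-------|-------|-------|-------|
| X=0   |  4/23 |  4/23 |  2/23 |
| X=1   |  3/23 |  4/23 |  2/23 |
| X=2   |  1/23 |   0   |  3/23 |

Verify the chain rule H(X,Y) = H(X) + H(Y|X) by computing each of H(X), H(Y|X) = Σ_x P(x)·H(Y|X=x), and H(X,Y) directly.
H(X) = 1.4910 bits, H(Y|X) = 1.4017 bits, H(X,Y) = 2.8927 bits

Marginal of X (row sums):
  P(X=0) = 4/23 + 4/23 + 2/23 = 10/23
  P(X=1) = 3/23 + 4/23 + 2/23 = 9/23
  P(X=2) = 1/23 + 0 + 3/23 = 4/23
H(X) = -[(10/23)·log₂(10/23) + (9/23)·log₂(9/23) + (4/23)·log₂(4/23)]
  = 0.52245 + 0.52968 + 0.43888 = 1.4910 bits

H(Y|X) = Σ_x P(x)·H(Y|X=x):
  X=0: P(X=0) = 10/23, P(Y|X=0) = (2/5, 2/5, 1/5) → H(Y|X=0) = 1.52193
  X=1: P(X=1) = 9/23, P(Y|X=1) = (1/3, 4/9, 2/9) → H(Y|X=1) = 1.53049
  X=2: P(X=2) = 4/23, P(Y|X=2) = (1/4, 0, 3/4) → H(Y|X=2) = 0.81128
H(Y|X) = (10/23)·1.52193 + (9/23)·1.53049 + (4/23)·0.81128 = 1.4017 bits

H(X,Y) = -Σ_{x,y} P(x,y) log₂ P(x,y). Per-cell terms -P(x,y)·log₂P(x,y):
  X=0: 0.43888, 0.43888, 0.30640
  X=1: 0.38330, 0.43888, 0.30640
  X=2: 0.19668, 0.00000, 0.38330
  (cells with P = 0 contribute 0)
Sum of the 9 terms: H(X,Y) = 2.8927 bits

Chain rule check:
  H(X) + H(Y|X) = 1.4910 + 1.4017 = 2.8927 bits
  H(X,Y) = 2.8927 bits
✓ Chain rule verified.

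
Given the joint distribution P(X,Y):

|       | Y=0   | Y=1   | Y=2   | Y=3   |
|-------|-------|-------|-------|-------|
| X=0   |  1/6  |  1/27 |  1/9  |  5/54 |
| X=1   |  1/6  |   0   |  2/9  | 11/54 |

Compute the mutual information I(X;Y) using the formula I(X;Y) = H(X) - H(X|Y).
0.0702 bits

I(X;Y) = H(X) - H(X|Y)

Marginal of X (row sums):
  P(X=0) = 1/6 + 1/27 + 1/9 + 5/54 = 11/27
  P(X=1) = 1/6 + 0 + 2/9 + 11/54 = 16/27
H(X) = -[(11/27)·log₂(11/27) + (16/27)·log₂(16/27)]
  = 0.5278 + 0.4473 = 0.9751 bits

Marginal of Y (column sums):
  P(Y=0) = 1/6 + 1/6 = 1/3
  P(Y=1) = 1/27 + 0 = 1/27
  P(Y=2) = 1/9 + 2/9 = 1/3
  P(Y=3) = 5/54 + 11/54 = 8/27
H(X|Y) = Σ_y P(y)·H(X|Y=y):
  Y=0: P(Y=0) = 1/3, P(X|Y=0) = (1/2, 1/2) → H(X|Y=0) = 1.0000
  Y=1: P(Y=1) = 1/27, P(X|Y=1) = (1, 0) → H(X|Y=1) = 0.0000
  Y=2: P(Y=2) = 1/3, P(X|Y=2) = (1/3, 2/3) → H(X|Y=2) = 0.9183
  Y=3: P(Y=3) = 8/27, P(X|Y=3) = (5/16, 11/16) → H(X|Y=3) = 0.8960
H(X|Y) = (1/3)·1.0000 + (1/27)·0.0000 + (1/3)·0.9183 + (8/27)·0.8960 = 0.9049 bits

I(X;Y) = H(X) - H(X|Y) = 0.9751 - 0.9049 = 0.0702 bits

Cross-check via I(X;Y) = H(X) + H(Y) - H(X,Y): computing H(Y) from the column sums and H(X,Y) from the 8 cells in the same way gives H(Y) = 1.7527 bits and H(X,Y) = 2.6576 bits, so
I(X;Y) = 0.9751 + 1.7527 - 2.6576 = 0.0702 bits ✓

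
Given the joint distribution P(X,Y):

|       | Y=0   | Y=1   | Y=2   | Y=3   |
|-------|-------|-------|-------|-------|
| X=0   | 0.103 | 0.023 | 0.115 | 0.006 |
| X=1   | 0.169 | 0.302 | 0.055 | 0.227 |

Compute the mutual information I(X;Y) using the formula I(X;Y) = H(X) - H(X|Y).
0.2317 bits

I(X;Y) = H(X) - H(X|Y)

Marginal of X (row sums):
  P(X=0) = 0.103 + 0.023 + 0.115 + 0.006 = 0.247
  P(X=1) = 0.169 + 0.302 + 0.055 + 0.227 = 0.753
H(X) = -[0.247·log₂(0.247) + 0.753·log₂(0.753)]
  = 0.4983 + 0.3082 = 0.8065 bits

Marginal of Y (column sums):
  P(Y=0) = 0.103 + 0.169 = 0.272
  P(Y=1) = 0.023 + 0.302 = 0.325
  P(Y=2) = 0.115 + 0.055 = 0.170
  P(Y=3) = 0.006 + 0.227 = 0.233
H(X|Y) = Σ_y P(y)·H(X|Y=y):
  Y=0: P(Y=0) = 0.272, P(X|Y=0) = (103/272, 169/272) → H(X|Y=0) = 0.9571
  Y=1: P(Y=1) = 0.325, P(X|Y=1) = (23/325, 302/325) → H(X|Y=1) = 0.3688
  Y=2: P(Y=2) = 0.170, P(X|Y=2) = (23/34, 11/34) → H(X|Y=2) = 0.9082
  Y=3: P(Y=3) = 0.233, P(X|Y=3) = (6/233, 227/233) → H(X|Y=3) = 0.1726
H(X|Y) = 0.272·0.9571 + 0.325·0.3688 + 0.170·0.9082 + 0.233·0.1726 = 0.5748 bits

I(X;Y) = H(X) - H(X|Y) = 0.8065 - 0.5748 = 0.2317 bits

Cross-check via I(X;Y) = H(X) + H(Y) - H(X,Y): computing H(Y) from the column sums and H(X,Y) from the 8 cells in the same way gives H(Y) = 1.9621 bits and H(X,Y) = 2.5369 bits, so
I(X;Y) = 0.8065 + 1.9621 - 2.5369 = 0.2317 bits ✓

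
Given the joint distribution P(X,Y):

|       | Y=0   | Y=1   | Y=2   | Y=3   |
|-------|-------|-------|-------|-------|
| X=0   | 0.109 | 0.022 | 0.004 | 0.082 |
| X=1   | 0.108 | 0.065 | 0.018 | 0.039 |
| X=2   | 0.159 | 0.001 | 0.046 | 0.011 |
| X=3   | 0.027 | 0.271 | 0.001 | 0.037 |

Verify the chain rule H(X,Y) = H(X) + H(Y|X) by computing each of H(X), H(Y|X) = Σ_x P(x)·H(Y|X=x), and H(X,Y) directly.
H(X) = 1.9730 bits, H(Y|X) = 1.2592 bits, H(X,Y) = 3.2322 bits

Marginal of X (row sums):
  P(X=0) = 0.109 + 0.022 + 0.004 + 0.082 = 0.217
  P(X=1) = 0.108 + 0.065 + 0.018 + 0.039 = 0.230
  P(X=2) = 0.159 + 0.001 + 0.046 + 0.011 = 0.217
  P(X=3) = 0.027 + 0.271 + 0.001 + 0.037 = 0.336
H(X) = -[0.217·log₂(0.217) + 0.230·log₂(0.230) + 0.217·log₂(0.217) + 0.336·log₂(0.336)]
  = 0.4783 + 0.4877 + 0.4783 + 0.5287 = 1.9730 bits

H(Y|X) = Σ_x P(x)·H(Y|X=x):
  X=0: P(X=0) = 0.217, P(Y|X=0) = (109/217, 22/217, 4/217, 82/217) → H(Y|X=0) = 1.4705
  X=1: P(X=1) = 0.230, P(Y|X=1) = (54/115, 13/46, 9/115, 39/230) → H(Y|X=1) = 1.7491
  X=2: P(X=2) = 0.217, P(Y|X=2) = (159/217, 1/217, 46/217, 11/217) → H(Y|X=2) = 1.0570
  X=3: P(X=3) = 0.336, P(Y|X=3) = (9/112, 271/336, 1/336, 37/336) → H(Y|X=3) = 0.9179
H(Y|X) = 0.217·1.4705 + 0.230·1.7491 + 0.217·1.0570 + 0.336·0.9179 = 1.2592 bits

H(X,Y) = -Σ_{x,y} P(x,y) log₂ P(x,y). Per-cell terms -P(x,y)·log₂P(x,y):
  X=0: 0.3485, 0.1211, 0.0319, 0.2959
  X=1: 0.3468, 0.2563, 0.1043, 0.1825
  X=2: 0.4218, 0.0100, 0.2043, 0.0716
  X=3: 0.1407, 0.5105, 0.0100, 0.1760
Sum of the 16 terms: H(X,Y) = 3.2322 bits

Chain rule check:
  H(X) + H(Y|X) = 1.9730 + 1.2592 = 3.2322 bits
  H(X,Y) = 3.2322 bits
✓ Chain rule verified.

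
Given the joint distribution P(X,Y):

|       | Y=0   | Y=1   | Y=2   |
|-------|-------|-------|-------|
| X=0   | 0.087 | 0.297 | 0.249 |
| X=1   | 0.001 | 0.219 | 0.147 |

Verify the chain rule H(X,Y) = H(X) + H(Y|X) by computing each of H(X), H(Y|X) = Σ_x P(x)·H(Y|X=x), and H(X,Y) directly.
H(X) = 0.9483 bits, H(Y|X) = 1.2742 bits, H(X,Y) = 2.2225 bits

Marginal of X (row sums):
  P(X=0) = 0.087 + 0.297 + 0.249 = 0.633
  P(X=1) = 0.001 + 0.219 + 0.147 = 0.367
H(X) = -[0.633·log₂(0.633) + 0.367·log₂(0.367)]
  = 0.4176 + 0.5307 = 0.9483 bits

H(Y|X) = Σ_x P(x)·H(Y|X=x):
  X=0: P(X=0) = 0.633, P(Y|X=0) = (29/211, 99/211, 83/211) → H(Y|X=0) = 1.4352
  X=1: P(X=1) = 0.367, P(Y|X=1) = (1/367, 219/367, 147/367) → H(Y|X=1) = 0.9964
H(Y|X) = 0.633·1.4352 + 0.367·0.9964 = 1.2742 bits

H(X,Y) = -Σ_{x,y} P(x,y) log₂ P(x,y). Per-cell terms -P(x,y)·log₂P(x,y):
  X=0: 0.3065, 0.5202, 0.4994
  X=1: 0.0100, 0.4798, 0.4066
Sum of the 6 terms: H(X,Y) = 2.2225 bits

Chain rule check:
  H(X) + H(Y|X) = 0.9483 + 1.2742 = 2.2225 bits
  H(X,Y) = 2.2225 bits
✓ Chain rule verified.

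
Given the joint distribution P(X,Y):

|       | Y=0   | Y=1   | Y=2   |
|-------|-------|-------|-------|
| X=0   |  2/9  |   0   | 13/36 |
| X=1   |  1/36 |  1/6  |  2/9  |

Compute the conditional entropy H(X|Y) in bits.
0.6851 bits

H(X|Y) = H(X,Y) - H(Y)

H(X,Y) = -Σ_{x,y} P(x,y) log₂ P(x,y). Per-cell terms -P(x,y)·log₂P(x,y):
  X=0: 0.48221, 0.00000, 0.53065
  X=1: 0.14361, 0.43083, 0.48221
  (cells with P = 0 contribute 0)
Sum of the 6 terms: H(X,Y) = 2.0695 bits

Marginal of Y (column sums):
  P(Y=0) = 2/9 + 1/36 = 1/4
  P(Y=1) = 0 + 1/6 = 1/6
  P(Y=2) = 13/36 + 2/9 = 7/12
H(Y) = -[(1/4)·log₂(1/4) + (1/6)·log₂(1/6) + (7/12)·log₂(7/12)]
  = 0.50000 + 0.43083 + 0.45360 = 1.3844 bits

H(X|Y) = H(X,Y) - H(Y) = 2.0695 - 1.3844 = 0.6851 bits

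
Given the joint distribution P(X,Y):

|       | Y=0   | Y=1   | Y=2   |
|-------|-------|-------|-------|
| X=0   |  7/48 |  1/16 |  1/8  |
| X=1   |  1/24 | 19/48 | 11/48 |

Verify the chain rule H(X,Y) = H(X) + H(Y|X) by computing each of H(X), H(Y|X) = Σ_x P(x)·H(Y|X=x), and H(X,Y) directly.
H(X) = 0.9183 bits, H(Y|X) = 1.3192 bits, H(X,Y) = 2.2375 bits

Marginal of X (row sums):
  P(X=0) = 7/48 + 1/16 + 1/8 = 1/3
  P(X=1) = 1/24 + 19/48 + 11/48 = 2/3
H(X) = -[(1/3)·log₂(1/3) + (2/3)·log₂(2/3)]
  = 0.528321 + 0.389975 = 0.9183 bits

H(Y|X) = Σ_x P(x)·H(Y|X=x):
  X=0: P(X=0) = 1/3, P(Y|X=0) = (7/16, 3/16, 3/8) → H(Y|X=0) = 1.505241
  X=1: P(X=1) = 2/3, P(Y|X=1) = (1/16, 19/32, 11/32) → H(Y|X=1) = 1.226113
H(Y|X) = (1/3)·1.505241 + (2/3)·1.226113 = 1.3192 bits

H(X,Y) = -Σ_{x,y} P(x,y) log₂ P(x,y). Per-cell terms -P(x,y)·log₂P(x,y):
  X=0: 0.405068, 0.250000, 0.375000
  X=1: 0.191040, 0.529243, 0.487101
Sum of the 6 terms: H(X,Y) = 2.2375 bits

Chain rule check:
  H(X) + H(Y|X) = 0.9183 + 1.3192 = 2.2375 bits
  H(X,Y) = 2.2375 bits
✓ Chain rule verified.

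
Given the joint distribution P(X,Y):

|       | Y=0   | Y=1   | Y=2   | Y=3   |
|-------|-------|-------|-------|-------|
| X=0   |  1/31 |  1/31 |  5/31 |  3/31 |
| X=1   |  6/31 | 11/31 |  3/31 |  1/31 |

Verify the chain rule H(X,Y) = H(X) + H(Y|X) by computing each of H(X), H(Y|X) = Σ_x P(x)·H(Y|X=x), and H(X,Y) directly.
H(X) = 0.9072 bits, H(Y|X) = 1.6379 bits, H(X,Y) = 2.5451 bits

Marginal of X (row sums):
  P(X=0) = 1/31 + 1/31 + 5/31 + 3/31 = 10/31
  P(X=1) = 6/31 + 11/31 + 3/31 + 1/31 = 21/31
H(X) = -[(10/31)·log₂(10/31) + (21/31)·log₂(21/31)]
  = 0.526538 + 0.380628 = 0.9072 bits

H(Y|X) = Σ_x P(x)·H(Y|X=x):
  X=0: P(X=0) = 10/31, P(Y|X=0) = (1/10, 1/10, 1/2, 3/10) → H(Y|X=0) = 1.685475
  X=1: P(X=1) = 21/31, P(Y|X=1) = (2/7, 11/21, 1/7, 1/21) → H(Y|X=1) = 1.615250
H(Y|X) = (10/31)·1.685475 + (21/31)·1.615250 = 1.6379 bits

H(X,Y) = -Σ_{x,y} P(x,y) log₂ P(x,y). Per-cell terms -P(x,y)·log₂P(x,y):
  X=0: 0.159813, 0.159813, 0.424559, 0.326055
  X=1: 0.458561, 0.530400, 0.326055, 0.159813
Sum of the 8 terms: H(X,Y) = 2.5451 bits

Chain rule check:
  H(X) + H(Y|X) = 0.9072 + 1.6379 = 2.5451 bits
  H(X,Y) = 2.5451 bits
✓ Chain rule verified.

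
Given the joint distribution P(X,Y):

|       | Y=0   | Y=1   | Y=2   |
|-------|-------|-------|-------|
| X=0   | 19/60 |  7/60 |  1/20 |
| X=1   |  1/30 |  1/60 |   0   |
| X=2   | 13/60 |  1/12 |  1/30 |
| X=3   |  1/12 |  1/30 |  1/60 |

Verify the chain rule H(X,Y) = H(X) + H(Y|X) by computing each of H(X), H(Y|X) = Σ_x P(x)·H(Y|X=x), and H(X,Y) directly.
H(X) = 1.6390 bits, H(Y|X) = 1.2272 bits, H(X,Y) = 2.8662 bits

Marginal of X (row sums):
  P(X=0) = 19/60 + 7/60 + 1/20 = 29/60
  P(X=1) = 1/30 + 1/60 + 0 = 1/20
  P(X=2) = 13/60 + 1/12 + 1/30 = 1/3
  P(X=3) = 1/12 + 1/30 + 1/60 = 2/15
H(X) = -[(29/60)·log₂(29/60) + (1/20)·log₂(1/20) + (1/3)·log₂(1/3) + (2/15)·log₂(2/15)]
  = 0.50697 + 0.21610 + 0.52832 + 0.38759 = 1.6390 bits

H(Y|X) = Σ_x P(x)·H(Y|X=x):
  X=0: P(X=0) = 29/60, P(Y|X=0) = (19/29, 7/29, 3/29) → H(Y|X=0) = 1.23326
  X=1: P(X=1) = 1/20, P(Y|X=1) = (2/3, 1/3, 0) → H(Y|X=1) = 0.91830
  X=2: P(X=2) = 1/3, P(Y|X=2) = (13/20, 1/4, 1/10) → H(Y|X=2) = 1.23616
  X=3: P(X=3) = 2/15, P(Y|X=3) = (5/8, 1/4, 1/8) → H(Y|X=3) = 1.29879
H(Y|X) = (29/60)·1.23326 + (1/20)·0.91830 + (1/3)·1.23616 + (2/15)·1.29879 = 1.2272 bits

H(X,Y) = -Σ_{x,y} P(x,y) log₂ P(x,y). Per-cell terms -P(x,y)·log₂P(x,y):
  X=0: 0.52534, 0.36161, 0.21610
  X=1: 0.16356, 0.09845, 0.00000
  X=2: 0.47806, 0.29875, 0.16356
  X=3: 0.29875, 0.16356, 0.09845
  (cells with P = 0 contribute 0)
Sum of the 12 terms: H(X,Y) = 2.8662 bits

Chain rule check:
  H(X) + H(Y|X) = 1.6390 + 1.2272 = 2.8662 bits
  H(X,Y) = 2.8662 bits
✓ Chain rule verified.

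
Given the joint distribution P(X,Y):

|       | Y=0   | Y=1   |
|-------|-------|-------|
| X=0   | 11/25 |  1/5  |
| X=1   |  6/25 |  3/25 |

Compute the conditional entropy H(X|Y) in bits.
0.9424 bits

H(X|Y) = H(X,Y) - H(Y)

H(X,Y) = -Σ_{x,y} P(x,y) log₂ P(x,y). Per-cell terms -P(x,y)·log₂P(x,y):
  X=0: 0.521147, 0.464386
  X=1: 0.494134, 0.367067
Sum of the 4 terms: H(X,Y) = 1.846734 bits

Marginal of Y (column sums):
  P(Y=0) = 11/25 + 6/25 = 17/25
  P(Y=1) = 1/5 + 3/25 = 8/25
H(Y) = -[(17/25)·log₂(17/25) + (8/25)·log₂(8/25)]
  = 0.378347 + 0.526034 = 0.904381 bits

H(X|Y) = H(X,Y) - H(Y) = 1.846734 - 0.904381 = 0.9424 bits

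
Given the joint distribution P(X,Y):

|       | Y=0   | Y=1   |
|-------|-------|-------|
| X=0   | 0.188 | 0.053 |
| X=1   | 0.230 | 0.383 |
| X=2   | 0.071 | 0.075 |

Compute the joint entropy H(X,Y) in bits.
2.2471 bits

H(X,Y) = -Σ_{x,y} P(x,y) log₂ P(x,y). Per-cell terms -P(x,y)·log₂P(x,y):
  X=0: 0.4533, 0.2246
  X=1: 0.4877, 0.5303
  X=2: 0.2709, 0.2803
Sum of the 6 terms: H(X,Y) = 2.2471 bits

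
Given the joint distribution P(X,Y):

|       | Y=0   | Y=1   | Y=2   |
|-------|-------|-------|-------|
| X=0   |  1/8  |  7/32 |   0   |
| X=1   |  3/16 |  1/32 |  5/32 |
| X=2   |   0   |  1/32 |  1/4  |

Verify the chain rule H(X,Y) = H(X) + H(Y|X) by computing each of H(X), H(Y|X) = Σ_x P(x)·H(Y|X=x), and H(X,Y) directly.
H(X) = 1.5749 bits, H(Y|X) = 0.9635 bits, H(X,Y) = 2.5384 bits

Marginal of X (row sums):
  P(X=0) = 1/8 + 7/32 + 0 = 11/32
  P(X=1) = 3/16 + 1/32 + 5/32 = 3/8
  P(X=2) = 0 + 1/32 + 1/4 = 9/32
H(X) = -[(11/32)·log₂(11/32) + (3/8)·log₂(3/8) + (9/32)·log₂(9/32)]
  = 0.52957 + 0.53064 + 0.51471 = 1.5749 bits

H(Y|X) = Σ_x P(x)·H(Y|X=x):
  X=0: P(X=0) = 11/32, P(Y|X=0) = (4/11, 7/11, 0) → H(Y|X=0) = 0.94566
  X=1: P(X=1) = 3/8, P(Y|X=1) = (1/2, 1/12, 5/12) → H(Y|X=1) = 1.32501
  X=2: P(X=2) = 9/32, P(Y|X=2) = (0, 1/9, 8/9) → H(Y|X=2) = 0.50326
H(Y|X) = (11/32)·0.94566 + (3/8)·1.32501 + (9/32)·0.50326 = 0.9635 bits

H(X,Y) = -Σ_{x,y} P(x,y) log₂ P(x,y). Per-cell terms -P(x,y)·log₂P(x,y):
  X=0: 0.37500, 0.47964, 0.00000
  X=1: 0.45282, 0.15625, 0.41845
  X=2: 0.00000, 0.15625, 0.50000
  (cells with P = 0 contribute 0)
Sum of the 9 terms: H(X,Y) = 2.5384 bits

Chain rule check:
  H(X) + H(Y|X) = 1.5749 + 0.9635 = 2.5384 bits
  H(X,Y) = 2.5384 bits
✓ Chain rule verified.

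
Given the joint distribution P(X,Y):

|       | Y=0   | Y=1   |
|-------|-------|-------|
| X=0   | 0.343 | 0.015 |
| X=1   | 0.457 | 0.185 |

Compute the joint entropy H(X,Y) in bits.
1.5870 bits

H(X,Y) = -Σ_{x,y} P(x,y) log₂ P(x,y). Per-cell terms -P(x,y)·log₂P(x,y):
  X=0: 0.52950, 0.09088
  X=1: 0.51629, 0.45036
Sum of the 4 terms: H(X,Y) = 1.5870 bits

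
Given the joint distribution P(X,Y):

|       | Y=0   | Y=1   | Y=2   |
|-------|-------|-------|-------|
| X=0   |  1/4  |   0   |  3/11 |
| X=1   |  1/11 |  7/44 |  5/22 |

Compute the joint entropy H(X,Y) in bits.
2.2334 bits

H(X,Y) = -Σ_{x,y} P(x,y) log₂ P(x,y). Per-cell terms -P(x,y)·log₂P(x,y):
  X=0: 0.5000, 0.0000, 0.5112
  X=1: 0.3145, 0.4219, 0.4858
  (cells with P = 0 contribute 0)
Sum of the 6 terms: H(X,Y) = 2.2334 bits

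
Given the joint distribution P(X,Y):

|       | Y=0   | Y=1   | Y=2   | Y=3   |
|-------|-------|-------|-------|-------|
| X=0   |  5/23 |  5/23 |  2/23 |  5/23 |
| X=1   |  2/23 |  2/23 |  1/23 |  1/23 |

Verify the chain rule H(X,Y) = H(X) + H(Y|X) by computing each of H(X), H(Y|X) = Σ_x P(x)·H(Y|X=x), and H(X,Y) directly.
H(X) = 0.8281 bits, H(Y|X) = 1.9203 bits, H(X,Y) = 2.7484 bits

Marginal of X (row sums):
  P(X=0) = 5/23 + 5/23 + 2/23 + 5/23 = 17/23
  P(X=1) = 2/23 + 2/23 + 1/23 + 1/23 = 6/23
H(X) = -[(17/23)·log₂(17/23) + (6/23)·log₂(6/23)]
  = 0.322334 + 0.505722 = 0.8281 bits

H(Y|X) = Σ_x P(x)·H(Y|X=x):
  X=0: P(X=0) = 17/23, P(Y|X=0) = (5/17, 5/17, 2/17, 5/17) → H(Y|X=0) = 1.921056
  X=1: P(X=1) = 6/23, P(Y|X=1) = (1/3, 1/3, 1/6, 1/6) → H(Y|X=1) = 1.918296
H(Y|X) = (17/23)·1.921056 + (6/23)·1.918296 = 1.9203 bits

H(X,Y) = -Σ_{x,y} P(x,y) log₂ P(x,y). Per-cell terms -P(x,y)·log₂P(x,y):
  X=0: 0.478616, 0.478616, 0.306397, 0.478616
  X=1: 0.306397, 0.306397, 0.196677, 0.196677
Sum of the 8 terms: H(X,Y) = 2.7484 bits

Chain rule check:
  H(X) + H(Y|X) = 0.8281 + 1.9203 = 2.7484 bits
  H(X,Y) = 2.7484 bits
✓ Chain rule verified.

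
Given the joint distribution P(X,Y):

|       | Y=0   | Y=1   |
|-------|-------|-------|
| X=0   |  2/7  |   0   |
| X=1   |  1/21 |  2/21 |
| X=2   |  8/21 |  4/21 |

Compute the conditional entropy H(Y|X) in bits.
0.6559 bits

H(Y|X) = H(X,Y) - H(X)

H(X,Y) = -Σ_{x,y} P(x,y) log₂ P(x,y). Per-cell terms -P(x,y)·log₂P(x,y):
  X=0: 0.51639, 0.00000
  X=1: 0.20916, 0.32308
  X=2: 0.53041, 0.45568
  (cells with P = 0 contribute 0)
Sum of the 6 terms: H(X,Y) = 2.0347 bits

Marginal of X (row sums):
  P(X=0) = 2/7 + 0 = 2/7
  P(X=1) = 1/21 + 2/21 = 1/7
  P(X=2) = 8/21 + 4/21 = 4/7
H(X) = -[(2/7)·log₂(2/7) + (1/7)·log₂(1/7) + (4/7)·log₂(4/7)]
  = 0.51639 + 0.40105 + 0.46135 = 1.3788 bits

H(Y|X) = H(X,Y) - H(X) = 2.0347 - 1.3788 = 0.6559 bits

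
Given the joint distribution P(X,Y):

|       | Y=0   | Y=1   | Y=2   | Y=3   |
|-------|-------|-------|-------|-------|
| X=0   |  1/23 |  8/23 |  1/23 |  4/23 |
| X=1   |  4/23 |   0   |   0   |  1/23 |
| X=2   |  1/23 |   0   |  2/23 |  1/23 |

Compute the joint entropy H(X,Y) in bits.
2.6975 bits

H(X,Y) = -Σ_{x,y} P(x,y) log₂ P(x,y). Per-cell terms -P(x,y)·log₂P(x,y):
  X=0: 0.19668, 0.52993, 0.19668, 0.43888
  X=1: 0.43888, 0.00000, 0.00000, 0.19668
  X=2: 0.19668, 0.00000, 0.30640, 0.19668
  (cells with P = 0 contribute 0)
Sum of the 12 terms: H(X,Y) = 2.6975 bits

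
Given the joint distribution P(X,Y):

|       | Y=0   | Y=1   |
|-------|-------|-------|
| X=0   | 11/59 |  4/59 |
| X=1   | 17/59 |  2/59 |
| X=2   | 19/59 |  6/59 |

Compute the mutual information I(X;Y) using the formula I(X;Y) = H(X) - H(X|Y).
0.0227 bits

I(X;Y) = H(X) - H(X|Y)

Marginal of X (row sums):
  P(X=0) = 11/59 + 4/59 = 15/59
  P(X=1) = 17/59 + 2/59 = 19/59
  P(X=2) = 19/59 + 6/59 = 25/59
H(X) = -[(15/59)·log₂(15/59) + (19/59)·log₂(19/59) + (25/59)·log₂(25/59)]
  = 0.50231 + 0.52643 + 0.52491 = 1.55365 bits

Marginal of Y (column sums):
  P(Y=0) = 11/59 + 17/59 + 19/59 = 47/59
  P(Y=1) = 4/59 + 2/59 + 6/59 = 12/59
H(X|Y) = Σ_y P(y)·H(X|Y=y):
  Y=0: P(Y=0) = 47/59, P(X|Y=0) = (11/47, 17/47, 19/47) → H(X|Y=0) = 1.54924
  Y=1: P(Y=1) = 12/59, P(X|Y=1) = (1/3, 1/6, 1/2) → H(X|Y=1) = 1.45915
H(X|Y) = (47/59)·1.54924 + (12/59)·1.45915 = 1.53092 bits

I(X;Y) = H(X) - H(X|Y) = 1.55365 - 1.53092 = 0.0227 bits

Cross-check via I(X;Y) = H(X) + H(Y) - H(X,Y): computing H(Y) from the column sums and H(X,Y) from the 6 cells in the same way gives H(Y) = 0.72866 bits and H(X,Y) = 2.25958 bits, so
I(X;Y) = 1.55365 + 0.72866 - 2.25958 = 0.0227 bits ✓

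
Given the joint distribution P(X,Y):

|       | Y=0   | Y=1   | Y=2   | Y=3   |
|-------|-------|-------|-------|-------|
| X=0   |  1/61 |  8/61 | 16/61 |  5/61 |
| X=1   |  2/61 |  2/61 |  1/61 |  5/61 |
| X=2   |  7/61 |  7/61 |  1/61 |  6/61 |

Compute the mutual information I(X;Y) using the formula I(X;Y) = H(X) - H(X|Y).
0.2849 bits

I(X;Y) = H(X) - H(X|Y)

Marginal of X (row sums):
  P(X=0) = 1/61 + 8/61 + 16/61 + 5/61 = 30/61
  P(X=1) = 2/61 + 2/61 + 1/61 + 5/61 = 10/61
  P(X=2) = 7/61 + 7/61 + 1/61 + 6/61 = 21/61
H(X) = -[(30/61)·log₂(30/61) + (10/61)·log₂(10/61) + (21/61)·log₂(21/61)]
  = 0.50353 + 0.42767 + 0.52962 = 1.4608 bits

Marginal of Y (column sums):
  P(Y=0) = 1/61 + 2/61 + 7/61 = 10/61
  P(Y=1) = 8/61 + 2/61 + 7/61 = 17/61
  P(Y=2) = 16/61 + 1/61 + 1/61 = 18/61
  P(Y=3) = 5/61 + 5/61 + 6/61 = 16/61
H(X|Y) = Σ_y P(y)·H(X|Y=y):
  Y=0: P(Y=0) = 10/61, P(X|Y=0) = (1/10, 1/5, 7/10) → H(X|Y=0) = 1.15678
  Y=1: P(Y=1) = 17/61, P(X|Y=1) = (8/17, 2/17, 7/17) → H(X|Y=1) = 1.40208
  Y=2: P(Y=2) = 18/61, P(X|Y=2) = (8/9, 1/18, 1/18) → H(X|Y=2) = 0.61437
  Y=3: P(Y=3) = 16/61, P(X|Y=3) = (5/16, 5/16, 3/8) → H(X|Y=3) = 1.57943
H(X|Y) = (10/61)·1.15678 + (17/61)·1.40208 + (18/61)·0.61437 + (16/61)·1.57943 = 1.1759 bits

I(X;Y) = H(X) - H(X|Y) = 1.4608 - 1.1759 = 0.2849 bits

Cross-check via I(X;Y) = H(X) + H(Y) - H(X,Y): computing H(Y) from the column sums and H(X,Y) from the 12 cells in the same way gives H(Y) = 1.9674 bits and H(X,Y) = 3.1433 bits, so
I(X;Y) = 1.4608 + 1.9674 - 3.1433 = 0.2849 bits ✓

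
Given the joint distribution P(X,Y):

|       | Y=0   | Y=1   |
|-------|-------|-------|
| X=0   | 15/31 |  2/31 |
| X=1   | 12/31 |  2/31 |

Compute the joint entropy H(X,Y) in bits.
1.5470 bits

H(X,Y) = -Σ_{x,y} P(x,y) log₂ P(x,y). Per-cell terms -P(x,y)·log₂P(x,y):
  X=0: 0.5068, 0.2551
  X=1: 0.5300, 0.2551
Sum of the 4 terms: H(X,Y) = 1.5470 bits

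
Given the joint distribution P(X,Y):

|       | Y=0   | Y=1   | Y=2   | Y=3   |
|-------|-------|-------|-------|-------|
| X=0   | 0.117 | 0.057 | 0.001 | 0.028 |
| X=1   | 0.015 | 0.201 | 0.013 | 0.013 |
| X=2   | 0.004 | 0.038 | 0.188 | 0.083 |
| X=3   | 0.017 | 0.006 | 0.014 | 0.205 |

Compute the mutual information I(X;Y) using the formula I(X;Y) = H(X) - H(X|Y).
0.7907 bits

I(X;Y) = H(X) - H(X|Y)

Marginal of X (row sums):
  P(X=0) = 0.117 + 0.057 + 0.001 + 0.028 = 0.203
  P(X=1) = 0.015 + 0.201 + 0.013 + 0.013 = 0.242
  P(X=2) = 0.004 + 0.038 + 0.188 + 0.083 = 0.313
  P(X=3) = 0.017 + 0.006 + 0.014 + 0.205 = 0.242
H(X) = -[0.203·log₂(0.203) + 0.242·log₂(0.242) + 0.313·log₂(0.313) + 0.242·log₂(0.242)]
  = 0.46699 + 0.49535 + 0.52451 + 0.49535 = 1.9822 bits

Marginal of Y (column sums):
  P(Y=0) = 0.117 + 0.015 + 0.004 + 0.017 = 0.153
  P(Y=1) = 0.057 + 0.201 + 0.038 + 0.006 = 0.302
  P(Y=2) = 0.001 + 0.013 + 0.188 + 0.014 = 0.216
  P(Y=3) = 0.028 + 0.013 + 0.083 + 0.205 = 0.329
H(X|Y) = Σ_y P(y)·H(X|Y=y):
  Y=0: P(Y=0) = 0.153, P(X|Y=0) = (13/17, 5/51, 4/153, 1/9) → H(X|Y=0) = 1.11410
  Y=1: P(Y=1) = 0.302, P(X|Y=1) = (57/302, 201/302, 19/151, 3/151) → H(X|Y=1) = 1.33355
  Y=2: P(Y=2) = 0.216, P(X|Y=2) = (1/216, 13/216, 47/54, 7/108) → H(X|Y=2) = 0.71011
  Y=3: P(Y=3) = 0.329, P(X|Y=3) = (4/47, 13/329, 83/329, 205/329) → H(X|Y=3) = 1.41321
H(X|Y) = 0.153·1.11410 + 0.302·1.33355 + 0.216·0.71011 + 0.329·1.41321 = 1.1915 bits

I(X;Y) = H(X) - H(X|Y) = 1.9822 - 1.1915 = 0.7907 bits

Cross-check via I(X;Y) = H(X) + H(Y) - H(X,Y): computing H(Y) from the column sums and H(X,Y) from the 16 cells in the same way gives H(Y) = 1.9413 bits and H(X,Y) = 3.1328 bits, so
I(X;Y) = 1.9822 + 1.9413 - 3.1328 = 0.7907 bits ✓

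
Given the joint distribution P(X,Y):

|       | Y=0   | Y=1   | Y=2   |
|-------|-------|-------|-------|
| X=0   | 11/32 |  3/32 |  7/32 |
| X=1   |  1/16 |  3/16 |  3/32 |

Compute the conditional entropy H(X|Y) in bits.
0.7853 bits

H(X|Y) = H(X,Y) - H(Y)

H(X,Y) = -Σ_{x,y} P(x,y) log₂ P(x,y). Per-cell terms -P(x,y)·log₂P(x,y):
  X=0: 0.529570, 0.320160, 0.479641
  X=1: 0.250000, 0.452820, 0.320160
Sum of the 6 terms: H(X,Y) = 2.35235 bits

Marginal of Y (column sums):
  P(Y=0) = 11/32 + 1/16 = 13/32
  P(Y=1) = 3/32 + 3/16 = 9/32
  P(Y=2) = 7/32 + 3/32 = 5/16
H(Y) = -[(13/32)·log₂(13/32) + (9/32)·log₂(9/32) + (5/16)·log₂(5/16)]
  = 0.527946 + 0.514709 + 0.524397 = 1.56705 bits

H(X|Y) = H(X,Y) - H(Y) = 2.35235 - 1.56705 = 0.7853 bits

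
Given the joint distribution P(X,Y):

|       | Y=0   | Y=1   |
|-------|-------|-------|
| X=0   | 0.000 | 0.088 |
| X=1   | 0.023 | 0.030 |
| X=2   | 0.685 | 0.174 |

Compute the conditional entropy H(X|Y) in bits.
0.5271 bits

H(X|Y) = H(X,Y) - H(Y)

H(X,Y) = -Σ_{x,y} P(x,y) log₂ P(x,y). Per-cell terms -P(x,y)·log₂P(x,y):
  X=0: 0.00000, 0.30856
  X=1: 0.12517, 0.15177
  X=2: 0.37389, 0.43897
  (cells with P = 0 contribute 0)
Sum of the 6 terms: H(X,Y) = 1.3984 bits

Marginal of Y (column sums):
  P(Y=0) = 0.000 + 0.023 + 0.685 = 0.708
  P(Y=1) = 0.088 + 0.030 + 0.174 = 0.292
H(Y) = -[0.708·log₂(0.708) + 0.292·log₂(0.292)]
  = 0.35271 + 0.51858 = 0.8713 bits

H(X|Y) = H(X,Y) - H(Y) = 1.3984 - 0.8713 = 0.5271 bits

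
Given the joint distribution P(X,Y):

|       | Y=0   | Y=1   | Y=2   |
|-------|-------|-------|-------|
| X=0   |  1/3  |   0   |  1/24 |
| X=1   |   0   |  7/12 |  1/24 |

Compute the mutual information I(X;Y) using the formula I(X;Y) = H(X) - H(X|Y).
0.8711 bits

I(X;Y) = H(X) - H(X|Y)

Marginal of X (row sums):
  P(X=0) = 1/3 + 0 + 1/24 = 3/8
  P(X=1) = 0 + 7/12 + 1/24 = 5/8
H(X) = -[(3/8)·log₂(3/8) + (5/8)·log₂(5/8)]
  = 0.5306 + 0.4238 = 0.9544 bits

Marginal of Y (column sums):
  P(Y=0) = 1/3 + 0 = 1/3
  P(Y=1) = 0 + 7/12 = 7/12
  P(Y=2) = 1/24 + 1/24 = 1/12
H(X|Y) = Σ_y P(y)·H(X|Y=y):
  Y=0: P(Y=0) = 1/3, P(X|Y=0) = (1, 0) → H(X|Y=0) = 0.0000
  Y=1: P(Y=1) = 7/12, P(X|Y=1) = (0, 1) → H(X|Y=1) = 0.0000
  Y=2: P(Y=2) = 1/12, P(X|Y=2) = (1/2, 1/2) → H(X|Y=2) = 1.0000
H(X|Y) = (1/3)·0.0000 + (7/12)·0.0000 + (1/12)·1.0000 = 0.0833 bits

I(X;Y) = H(X) - H(X|Y) = 0.9544 - 0.0833 = 0.8711 bits

Cross-check via I(X;Y) = H(X) + H(Y) - H(X,Y): computing H(Y) from the column sums and H(X,Y) from the 6 cells in the same way gives H(Y) = 1.2807 bits and H(X,Y) = 1.3640 bits, so
I(X;Y) = 0.9544 + 1.2807 - 1.3640 = 0.8711 bits ✓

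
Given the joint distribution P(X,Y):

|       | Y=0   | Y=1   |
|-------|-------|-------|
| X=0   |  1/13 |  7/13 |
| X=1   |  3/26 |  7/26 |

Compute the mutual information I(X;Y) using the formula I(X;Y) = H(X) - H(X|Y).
0.0328 bits

I(X;Y) = H(X) - H(X|Y)

Marginal of X (row sums):
  P(X=0) = 1/13 + 7/13 = 8/13
  P(X=1) = 3/26 + 7/26 = 5/13
H(X) = -[(8/13)·log₂(8/13) + (5/13)·log₂(5/13)]
  = 0.4310 + 0.5302 = 0.9612 bits

Marginal of Y (column sums):
  P(Y=0) = 1/13 + 3/26 = 5/26
  P(Y=1) = 7/13 + 7/26 = 21/26
H(X|Y) = Σ_y P(y)·H(X|Y=y):
  Y=0: P(Y=0) = 5/26, P(X|Y=0) = (2/5, 3/5) → H(X|Y=0) = 0.9710
  Y=1: P(Y=1) = 21/26, P(X|Y=1) = (2/3, 1/3) → H(X|Y=1) = 0.9183
H(X|Y) = (5/26)·0.9710 + (21/26)·0.9183 = 0.9284 bits

I(X;Y) = H(X) - H(X|Y) = 0.9612 - 0.9284 = 0.0328 bits

Cross-check via I(X;Y) = H(X) + H(Y) - H(X,Y): computing H(Y) from the column sums and H(X,Y) from the 4 cells in the same way gives H(Y) = 0.7063 bits and H(X,Y) = 1.6347 bits, so
I(X;Y) = 0.9612 + 0.7063 - 1.6347 = 0.0328 bits ✓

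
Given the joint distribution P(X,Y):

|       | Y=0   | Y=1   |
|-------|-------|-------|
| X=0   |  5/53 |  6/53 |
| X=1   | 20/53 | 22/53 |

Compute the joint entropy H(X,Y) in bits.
1.7342 bits

H(X,Y) = -Σ_{x,y} P(x,y) log₂ P(x,y). Per-cell terms -P(x,y)·log₂P(x,y):
  X=0: 0.3213, 0.3558
  X=1: 0.5306, 0.5265
Sum of the 4 terms: H(X,Y) = 1.7342 bits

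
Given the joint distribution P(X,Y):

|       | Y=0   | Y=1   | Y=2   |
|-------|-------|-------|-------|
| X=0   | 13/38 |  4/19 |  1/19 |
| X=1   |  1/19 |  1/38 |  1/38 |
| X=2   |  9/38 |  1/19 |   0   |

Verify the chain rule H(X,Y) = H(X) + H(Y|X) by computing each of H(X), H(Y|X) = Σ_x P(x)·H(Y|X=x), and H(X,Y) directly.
H(X) = 1.2980 bits, H(Y|X) = 1.1437 bits, H(X,Y) = 2.4417 bits

Marginal of X (row sums):
  P(X=0) = 13/38 + 4/19 + 1/19 = 23/38
  P(X=1) = 1/19 + 1/38 + 1/38 = 2/19
  P(X=2) = 9/38 + 1/19 + 0 = 11/38
H(X) = -[(23/38)·log₂(23/38) + (2/19)·log₂(2/19) + (11/38)·log₂(11/38)]
  = 0.438432 + 0.341887 + 0.517722 = 1.2980 bits

H(Y|X) = Σ_x P(x)·H(Y|X=x):
  X=0: P(X=0) = 23/38, P(Y|X=0) = (13/23, 8/23, 2/23) → H(Y|X=0) = 1.301574
  X=1: P(X=1) = 2/19, P(Y|X=1) = (1/2, 1/4, 1/4) → H(Y|X=1) = 1.500000
  X=2: P(X=2) = 11/38, P(Y|X=2) = (9/11, 2/11, 0) → H(Y|X=2) = 0.684038
H(Y|X) = (23/38)·1.301574 + (2/19)·1.500000 + (11/38)·0.684038 = 1.1437 bits

H(X,Y) = -Σ_{x,y} P(x,y) log₂ P(x,y). Per-cell terms -P(x,y)·log₂P(x,y):
  X=0: 0.529404, 0.473248, 0.223575
  X=1: 0.223575, 0.138103, 0.138103
  X=2: 0.492158, 0.223575, 0.000000
  (cells with P = 0 contribute 0)
Sum of the 9 terms: H(X,Y) = 2.4417 bits

Chain rule check:
  H(X) + H(Y|X) = 1.2980 + 1.1437 = 2.4417 bits
  H(X,Y) = 2.4417 bits
✓ Chain rule verified.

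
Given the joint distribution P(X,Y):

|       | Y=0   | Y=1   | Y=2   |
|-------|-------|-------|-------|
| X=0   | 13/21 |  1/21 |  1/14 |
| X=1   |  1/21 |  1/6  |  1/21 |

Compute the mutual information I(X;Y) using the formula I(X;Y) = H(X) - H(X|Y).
0.3028 bits

I(X;Y) = H(X) - H(X|Y)

Marginal of X (row sums):
  P(X=0) = 13/21 + 1/21 + 1/14 = 31/42
  P(X=1) = 1/21 + 1/6 + 1/21 = 11/42
H(X) = -[(31/42)·log₂(31/42) + (11/42)·log₂(11/42)]
  = 0.323375 + 0.506232 = 0.82961 bits

Marginal of Y (column sums):
  P(Y=0) = 13/21 + 1/21 = 2/3
  P(Y=1) = 1/21 + 1/6 = 3/14
  P(Y=2) = 1/14 + 1/21 = 5/42
H(X|Y) = Σ_y P(y)·H(X|Y=y):
  Y=0: P(Y=0) = 2/3, P(X|Y=0) = (13/14, 1/14) → H(X|Y=0) = 0.371232
  Y=1: P(Y=1) = 3/14, P(X|Y=1) = (2/9, 7/9) → H(X|Y=1) = 0.764205
  Y=2: P(Y=2) = 5/42, P(X|Y=2) = (3/5, 2/5) → H(X|Y=2) = 0.970951
H(X|Y) = (2/3)·0.371232 + (3/14)·0.764205 + (5/42)·0.970951 = 0.52684 bits

I(X;Y) = H(X) - H(X|Y) = 0.82961 - 0.52684 = 0.3028 bits

Cross-check via I(X;Y) = H(X) + H(Y) - H(X,Y): computing H(Y) from the column sums and H(X,Y) from the 6 cells in the same way gives H(Y) = 1.23172 bits and H(X,Y) = 1.75856 bits, so
I(X;Y) = 0.82961 + 1.23172 - 1.75856 = 0.3028 bits ✓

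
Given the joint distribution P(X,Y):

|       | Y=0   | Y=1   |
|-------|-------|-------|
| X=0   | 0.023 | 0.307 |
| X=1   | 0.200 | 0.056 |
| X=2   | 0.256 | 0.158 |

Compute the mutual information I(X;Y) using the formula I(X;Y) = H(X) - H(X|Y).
0.2872 bits

I(X;Y) = H(X) - H(X|Y)

Marginal of X (row sums):
  P(X=0) = 0.023 + 0.307 = 0.330
  P(X=1) = 0.200 + 0.056 = 0.256
  P(X=2) = 0.256 + 0.158 = 0.414
H(X) = -[0.330·log₂(0.330) + 0.256·log₂(0.256) + 0.414·log₂(0.414)]
  = 0.52782 + 0.50324 + 0.52673 = 1.5578 bits

Marginal of Y (column sums):
  P(Y=0) = 0.023 + 0.200 + 0.256 = 0.479
  P(Y=1) = 0.307 + 0.056 + 0.158 = 0.521
H(X|Y) = Σ_y P(y)·H(X|Y=y):
  Y=0: P(Y=0) = 0.479, P(X|Y=0) = (23/479, 200/479, 256/479) → H(X|Y=0) = 1.21951
  Y=1: P(Y=1) = 0.521, P(X|Y=1) = (307/521, 56/521, 158/521) → H(X|Y=1) = 1.31752
H(X|Y) = 0.479·1.21951 + 0.521·1.31752 = 1.2706 bits

I(X;Y) = H(X) - H(X|Y) = 1.5578 - 1.2706 = 0.2872 bits

Cross-check via I(X;Y) = H(X) + H(Y) - H(X,Y): computing H(Y) from the column sums and H(X,Y) from the 6 cells in the same way gives H(Y) = 0.9987 bits and H(X,Y) = 2.2693 bits, so
I(X;Y) = 1.5578 + 0.9987 - 2.2693 = 0.2872 bits ✓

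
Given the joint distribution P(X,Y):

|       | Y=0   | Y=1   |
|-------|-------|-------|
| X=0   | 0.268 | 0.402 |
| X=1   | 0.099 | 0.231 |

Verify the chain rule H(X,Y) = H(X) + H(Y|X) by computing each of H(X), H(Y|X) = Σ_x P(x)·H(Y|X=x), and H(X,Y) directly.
H(X) = 0.9149 bits, H(Y|X) = 0.9414 bits, H(X,Y) = 1.8563 bits

Marginal of X (row sums):
  P(X=0) = 0.268 + 0.402 = 0.670
  P(X=1) = 0.099 + 0.231 = 0.330
H(X) = -[0.670·log₂(0.670) + 0.330·log₂(0.330)]
  = 0.38710 + 0.52782 = 0.9149 bits

H(Y|X) = Σ_x P(x)·H(Y|X=x):
  X=0: P(X=0) = 0.670, P(Y|X=0) = (2/5, 3/5) → H(Y|X=0) = 0.97095
  X=1: P(X=1) = 0.330, P(Y|X=1) = (3/10, 7/10) → H(Y|X=1) = 0.88129
H(Y|X) = 0.670·0.97095 + 0.330·0.88129 = 0.9414 bits

H(X,Y) = -Σ_{x,y} P(x,y) log₂ P(x,y). Per-cell terms -P(x,y)·log₂P(x,y):
  X=0: 0.50912, 0.52852
  X=1: 0.33031, 0.48834
Sum of the 4 terms: H(X,Y) = 1.8563 bits

Chain rule check:
  H(X) + H(Y|X) = 0.9149 + 0.9414 = 1.8563 bits
  H(X,Y) = 1.8563 bits
✓ Chain rule verified.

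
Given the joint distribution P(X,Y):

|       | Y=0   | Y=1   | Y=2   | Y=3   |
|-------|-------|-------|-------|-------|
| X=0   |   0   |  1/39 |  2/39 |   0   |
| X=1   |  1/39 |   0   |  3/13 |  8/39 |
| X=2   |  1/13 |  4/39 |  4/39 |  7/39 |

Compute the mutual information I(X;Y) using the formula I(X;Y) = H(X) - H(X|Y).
0.2405 bits

I(X;Y) = H(X) - H(X|Y)

Marginal of X (row sums):
  P(X=0) = 0 + 1/39 + 2/39 + 0 = 1/13
  P(X=1) = 1/39 + 0 + 3/13 + 8/39 = 6/13
  P(X=2) = 1/13 + 4/39 + 4/39 + 7/39 = 6/13
H(X) = -[(1/13)·log₂(1/13) + (6/13)·log₂(6/13) + (6/13)·log₂(6/13)]
  = 0.284649 + 0.514836 + 0.514836 = 1.31432 bits

Marginal of Y (column sums):
  P(Y=0) = 0 + 1/39 + 1/13 = 4/39
  P(Y=1) = 1/39 + 0 + 4/39 = 5/39
  P(Y=2) = 2/39 + 3/13 + 4/39 = 5/13
  P(Y=3) = 0 + 8/39 + 7/39 = 5/13
H(X|Y) = Σ_y P(y)·H(X|Y=y):
  Y=0: P(Y=0) = 4/39, P(X|Y=0) = (0, 1/4, 3/4) → H(X|Y=0) = 0.811278
  Y=1: P(Y=1) = 5/39, P(X|Y=1) = (1/5, 0, 4/5) → H(X|Y=1) = 0.721928
  Y=2: P(Y=2) = 5/13, P(X|Y=2) = (2/15, 3/5, 4/15) → H(X|Y=2) = 1.338269
  Y=3: P(Y=3) = 5/13, P(X|Y=3) = (0, 8/15, 7/15) → H(X|Y=3) = 0.996792
H(X|Y) = (4/39)·0.811278 + (5/39)·0.721928 + (5/13)·1.338269 + (5/13)·0.996792 = 1.07386 bits

I(X;Y) = H(X) - H(X|Y) = 1.31432 - 1.07386 = 0.2405 bits

Cross-check via I(X;Y) = H(X) + H(Y) - H(X,Y): computing H(Y) from the column sums and H(X,Y) from the 12 cells in the same way gives H(Y) = 1.77729 bits and H(X,Y) = 2.85115 bits, so
I(X;Y) = 1.31432 + 1.77729 - 2.85115 = 0.2405 bits ✓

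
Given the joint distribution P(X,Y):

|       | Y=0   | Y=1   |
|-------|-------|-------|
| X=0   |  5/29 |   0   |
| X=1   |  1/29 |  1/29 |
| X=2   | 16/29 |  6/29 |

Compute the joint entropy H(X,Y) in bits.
1.7159 bits

H(X,Y) = -Σ_{x,y} P(x,y) log₂ P(x,y). Per-cell terms -P(x,y)·log₂P(x,y):
  X=0: 0.43725, 0.00000
  X=1: 0.16752, 0.16752
  X=2: 0.47337, 0.47028
  (cells with P = 0 contribute 0)
Sum of the 6 terms: H(X,Y) = 1.7159 bits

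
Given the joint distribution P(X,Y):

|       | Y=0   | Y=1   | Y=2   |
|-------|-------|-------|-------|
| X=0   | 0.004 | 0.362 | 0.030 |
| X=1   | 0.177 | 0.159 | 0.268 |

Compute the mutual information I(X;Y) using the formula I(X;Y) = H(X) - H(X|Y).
0.3381 bits

I(X;Y) = H(X) - H(X|Y)

Marginal of X (row sums):
  P(X=0) = 0.004 + 0.362 + 0.030 = 0.396
  P(X=1) = 0.177 + 0.159 + 0.268 = 0.604
H(X) = -[0.396·log₂(0.396) + 0.604·log₂(0.604)]
  = 0.52923 + 0.43934 = 0.9686 bits

Marginal of Y (column sums):
  P(Y=0) = 0.004 + 0.177 = 0.181
  P(Y=1) = 0.362 + 0.159 = 0.521
  P(Y=2) = 0.030 + 0.268 = 0.298
H(X|Y) = Σ_y P(y)·H(X|Y=y):
  Y=0: P(Y=0) = 0.181, P(X|Y=0) = (4/181, 177/181) → H(X|Y=0) = 0.15307
  Y=1: P(Y=1) = 0.521, P(X|Y=1) = (362/521, 159/521) → H(X|Y=1) = 0.88753
  Y=2: P(Y=2) = 0.298, P(X|Y=2) = (15/149, 134/149) → H(X|Y=2) = 0.47112
H(X|Y) = 0.181·0.15307 + 0.521·0.88753 + 0.298·0.47112 = 0.6305 bits

I(X;Y) = H(X) - H(X|Y) = 0.9686 - 0.6305 = 0.3381 bits

Cross-check via I(X;Y) = H(X) + H(Y) - H(X,Y): computing H(Y) from the column sums and H(X,Y) from the 6 cells in the same way gives H(Y) = 1.4569 bits and H(X,Y) = 2.0874 bits, so
I(X;Y) = 0.9686 + 1.4569 - 2.0874 = 0.3381 bits ✓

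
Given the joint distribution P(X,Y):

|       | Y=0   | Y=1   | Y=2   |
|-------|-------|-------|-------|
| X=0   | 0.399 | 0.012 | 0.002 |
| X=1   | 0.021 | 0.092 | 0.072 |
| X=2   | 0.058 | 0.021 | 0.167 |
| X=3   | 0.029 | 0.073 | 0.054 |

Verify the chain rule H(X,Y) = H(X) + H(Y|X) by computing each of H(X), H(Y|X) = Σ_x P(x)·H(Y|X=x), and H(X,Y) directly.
H(X) = 1.8931 bits, H(Y|X) = 0.8750 bits, H(X,Y) = 2.7681 bits

Marginal of X (row sums):
  P(X=0) = 0.399 + 0.012 + 0.002 = 0.413
  P(X=1) = 0.021 + 0.092 + 0.072 = 0.185
  P(X=2) = 0.058 + 0.021 + 0.167 = 0.246
  P(X=3) = 0.029 + 0.073 + 0.054 = 0.156
H(X) = -[0.413·log₂(0.413) + 0.185·log₂(0.185) + 0.246·log₂(0.246) + 0.156·log₂(0.156)]
  = 0.52690 + 0.45036 + 0.49772 + 0.41814 = 1.8931 bits

H(Y|X) = Σ_x P(x)·H(Y|X=x):
  X=0: P(X=0) = 0.413, P(Y|X=0) = (57/59, 12/413, 2/413) → H(Y|X=0) = 0.23364
  X=1: P(X=1) = 0.185, P(Y|X=1) = (21/185, 92/185, 72/185) → H(Y|X=1) = 1.38738
  X=2: P(X=2) = 0.246, P(Y|X=2) = (29/123, 7/82, 167/246) → H(Y|X=2) = 1.17390
  X=3: P(X=3) = 0.156, P(Y|X=3) = (29/156, 73/156, 9/26) → H(Y|X=3) = 1.49372
H(Y|X) = 0.413·0.23364 + 0.185·1.38738 + 0.246·1.17390 + 0.156·1.49372 = 0.8750 bits

H(X,Y) = -Σ_{x,y} P(x,y) log₂ P(x,y). Per-cell terms -P(x,y)·log₂P(x,y):
  X=0: 0.52889, 0.07657, 0.01793
  X=1: 0.11704, 0.31668, 0.27330
  X=2: 0.23825, 0.11704, 0.43121
  X=3: 0.14813, 0.27565, 0.22739
Sum of the 12 terms: H(X,Y) = 2.7681 bits

Chain rule check:
  H(X) + H(Y|X) = 1.8931 + 0.8750 = 2.7681 bits
  H(X,Y) = 2.7681 bits
✓ Chain rule verified.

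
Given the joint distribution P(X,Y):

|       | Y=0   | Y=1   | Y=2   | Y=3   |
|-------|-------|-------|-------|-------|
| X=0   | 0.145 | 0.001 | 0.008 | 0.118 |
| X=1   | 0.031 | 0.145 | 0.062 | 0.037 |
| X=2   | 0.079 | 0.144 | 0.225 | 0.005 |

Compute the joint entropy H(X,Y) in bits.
3.0318 bits

H(X,Y) = -Σ_{x,y} P(x,y) log₂ P(x,y). Per-cell terms -P(x,y)·log₂P(x,y):
  X=0: 0.40395, 0.00997, 0.05573, 0.36381
  X=1: 0.15536, 0.40395, 0.24872, 0.17598
  X=2: 0.28930, 0.40260, 0.48420, 0.03822
Sum of the 12 terms: H(X,Y) = 3.0318 bits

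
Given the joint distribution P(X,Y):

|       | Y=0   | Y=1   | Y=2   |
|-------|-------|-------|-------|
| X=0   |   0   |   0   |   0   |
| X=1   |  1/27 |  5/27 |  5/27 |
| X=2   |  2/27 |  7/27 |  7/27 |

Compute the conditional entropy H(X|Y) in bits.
0.9730 bits

H(X|Y) = H(X,Y) - H(Y)

H(X,Y) = -Σ_{x,y} P(x,y) log₂ P(x,y). Per-cell terms -P(x,y)·log₂P(x,y):
  X=0: 0.00000000, 0.00000000, 0.00000000
  X=1: 0.17610694, 0.45054804, 0.45054804
  X=2: 0.27813981, 0.50491585, 0.50491585
  (cells with P = 0 contribute 0)
Sum of the 9 terms: H(X,Y) = 2.3651745 bits

Marginal of Y (column sums):
  P(Y=0) = 0 + 1/27 + 2/27 = 1/9
  P(Y=1) = 0 + 5/27 + 7/27 = 4/9
  P(Y=2) = 0 + 5/27 + 7/27 = 4/9
H(Y) = -[(1/9)·log₂(1/9) + (4/9)·log₂(4/9) + (4/9)·log₂(4/9)]
  = 0.35221389 + 0.51996667 + 0.51996667 = 1.3921472 bits

H(X|Y) = H(X,Y) - H(Y) = 2.3651745 - 1.3921472 = 0.9730 bits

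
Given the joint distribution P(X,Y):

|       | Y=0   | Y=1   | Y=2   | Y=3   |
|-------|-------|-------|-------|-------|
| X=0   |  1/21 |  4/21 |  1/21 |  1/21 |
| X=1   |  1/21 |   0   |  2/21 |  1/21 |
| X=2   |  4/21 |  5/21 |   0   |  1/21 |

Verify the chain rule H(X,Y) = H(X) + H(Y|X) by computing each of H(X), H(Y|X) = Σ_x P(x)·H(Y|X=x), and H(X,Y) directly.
H(X) = 1.4937 bits, H(Y|X) = 1.4886 bits, H(X,Y) = 2.9823 bits

Marginal of X (row sums):
  P(X=0) = 1/21 + 4/21 + 1/21 + 1/21 = 1/3
  P(X=1) = 1/21 + 0 + 2/21 + 1/21 = 4/21
  P(X=2) = 4/21 + 5/21 + 0 + 1/21 = 10/21
H(X) = -[(1/3)·log₂(1/3) + (4/21)·log₂(4/21) + (10/21)·log₂(10/21)]
  = 0.528321 + 0.455680 + 0.509709 = 1.4937 bits

H(Y|X) = Σ_x P(x)·H(Y|X=x):
  X=0: P(X=0) = 1/3, P(Y|X=0) = (1/7, 4/7, 1/7, 1/7) → H(Y|X=0) = 1.664498
  X=1: P(X=1) = 4/21, P(Y|X=1) = (1/4, 0, 1/2, 1/4) → H(Y|X=1) = 1.500000
  X=2: P(X=2) = 10/21, P(Y|X=2) = (2/5, 1/2, 0, 1/10) → H(Y|X=2) = 1.360964
H(Y|X) = (1/3)·1.664498 + (4/21)·1.500000 + (10/21)·1.360964 = 1.4886 bits

H(X,Y) = -Σ_{x,y} P(x,y) log₂ P(x,y). Per-cell terms -P(x,y)·log₂P(x,y):
  X=0: 0.209158, 0.455680, 0.209158, 0.209158
  X=1: 0.209158, 0.000000, 0.323078, 0.209158
  X=2: 0.455680, 0.492950, 0.000000, 0.209158
  (cells with P = 0 contribute 0)
Sum of the 12 terms: H(X,Y) = 2.9823 bits

Chain rule check:
  H(X) + H(Y|X) = 1.4937 + 1.4886 = 2.9823 bits
  H(X,Y) = 2.9823 bits
✓ Chain rule verified.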